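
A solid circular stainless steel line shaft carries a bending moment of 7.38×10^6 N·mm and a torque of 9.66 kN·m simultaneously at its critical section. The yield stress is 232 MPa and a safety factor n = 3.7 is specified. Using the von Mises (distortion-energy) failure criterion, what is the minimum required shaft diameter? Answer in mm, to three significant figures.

d = 122 mm

σ_allow = σ_y/n = 232/3.7 = 62.70 MPa.
For a solid shaft σ_b = 32M/(πd³) and τ = 16T/(πd³), so the von Mises stress is σ' = (16/πd³)·√(4M²+3T²).
√(4M²+3T²) = √(4×(7.380×10^6)² + 3×(9.660×10^6)²) = 2.231×10^7 N·mm.
d³ = 16×2.231×10^7/(π×62.70) = 1.812×10^6 mm³.
d = 121.9 mm.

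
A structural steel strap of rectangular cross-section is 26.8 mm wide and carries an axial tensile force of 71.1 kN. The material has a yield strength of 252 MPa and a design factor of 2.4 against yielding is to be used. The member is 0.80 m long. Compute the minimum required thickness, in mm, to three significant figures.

σ_allow = 252/2.4 = 105.0 MPa.
Required area A = F/σ_allow = 71100/105.0 = 677.1 mm².
t = A/w = 677.1/26.8 = 25.27 mm.

t = 25.3 mm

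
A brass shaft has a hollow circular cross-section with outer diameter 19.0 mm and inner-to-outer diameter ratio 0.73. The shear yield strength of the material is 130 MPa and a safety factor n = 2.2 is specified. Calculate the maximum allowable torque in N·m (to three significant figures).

T_allow = 57.0 N·m

τ_allow = 130/2.2 = 59.09 MPa.
For a hollow shaft T_allow = τ_allow·πd_o³(1−k⁴)/16 with 1−k⁴ = 0.7160, so πd_o³(1−k⁴)/16 = 964.3 mm³.
T_allow = 59.09×964.3 = 56980 N·mm = 56.98 N·m.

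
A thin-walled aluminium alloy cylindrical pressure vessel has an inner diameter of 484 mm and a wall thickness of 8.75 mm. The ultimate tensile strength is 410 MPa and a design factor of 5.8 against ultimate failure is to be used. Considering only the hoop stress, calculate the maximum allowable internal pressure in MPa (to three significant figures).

p_allow = 2.56 MPa

σ_allow = 410/5.8 = 70.69 MPa.
σ_h = pD/(2t) → p_allow = 2σ_allow t/D = 2×70.69×8.75/484 = 2.556 MPa.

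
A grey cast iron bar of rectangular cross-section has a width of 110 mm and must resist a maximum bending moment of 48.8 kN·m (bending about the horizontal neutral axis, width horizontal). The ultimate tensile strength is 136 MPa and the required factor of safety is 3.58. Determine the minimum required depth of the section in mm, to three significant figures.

σ_allow = 136/3.58 = 37.99 MPa.
For a rectangular section σ = 6M/(bh²), so h² = 6M/(b σ_allow) = 6×4.8800×10^7/(110×37.99) = 70070 mm².
h = 264.7 mm.

h = 265 mm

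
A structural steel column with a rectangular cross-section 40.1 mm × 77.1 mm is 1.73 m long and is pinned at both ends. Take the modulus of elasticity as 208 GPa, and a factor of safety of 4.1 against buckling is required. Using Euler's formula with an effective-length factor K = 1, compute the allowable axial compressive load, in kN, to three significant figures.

P_allow = 69.3 kN

Buckling occurs about the weak axis: I_min = h·b³/12 = 77.1×40.1³/12 = 414300 mm⁴ (b = 40.1 mm is the smaller dimension).
Effective length L_e = KL = 1×1.73 m = 1730 mm.
Euler critical load P_cr = π²EI/L_e² = π²×208000×414300/1730² = 284200 N.
P_allow = P_cr/n = 284200/4.1 = 69310 N.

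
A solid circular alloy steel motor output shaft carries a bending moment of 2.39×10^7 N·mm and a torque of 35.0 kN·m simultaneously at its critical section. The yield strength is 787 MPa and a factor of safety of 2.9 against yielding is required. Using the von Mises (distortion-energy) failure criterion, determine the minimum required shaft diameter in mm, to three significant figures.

σ_allow = σ_y/n = 787/2.9 = 271.4 MPa.
For a solid shaft σ_b = 32M/(πd³) and τ = 16T/(πd³), so the von Mises stress is σ' = (16/πd³)·√(4M²+3T²).
√(4M²+3T²) = √(4×(2.390×10^7)² + 3×(3.500×10^7)²) = 7.720×10^7 N·mm.
d³ = 16×7.720×10^7/(π×271.4) = 1.449×10^6 mm³.
d = 113.2 mm.

d = 113 mm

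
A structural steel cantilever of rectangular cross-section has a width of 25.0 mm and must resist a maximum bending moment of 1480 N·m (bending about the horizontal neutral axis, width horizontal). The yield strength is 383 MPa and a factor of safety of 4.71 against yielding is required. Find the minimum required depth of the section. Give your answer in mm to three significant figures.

σ_allow = 383/4.71 = 81.32 MPa.
For a rectangular section σ = 6M/(bh²), so h² = 6M/(b σ_allow) = 6×1480000/(25.0×81.32) = 4368 mm².
h = 66.09 mm.

h = 66.1 mm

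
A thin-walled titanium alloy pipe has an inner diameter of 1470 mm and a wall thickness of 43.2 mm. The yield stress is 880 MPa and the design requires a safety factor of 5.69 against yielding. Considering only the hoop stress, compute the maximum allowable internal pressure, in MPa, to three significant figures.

σ_allow = 880/5.69 = 154.7 MPa.
σ_h = pD/(2t) → p_allow = 2σ_allow t/D = 2×154.7×43.2/1470 = 9.090 MPa.

p_allow = 9.09 MPa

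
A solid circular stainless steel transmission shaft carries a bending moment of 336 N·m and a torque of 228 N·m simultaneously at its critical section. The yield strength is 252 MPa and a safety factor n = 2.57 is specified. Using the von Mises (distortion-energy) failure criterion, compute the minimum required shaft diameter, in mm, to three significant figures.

σ_allow = σ_y/n = 252/2.57 = 98.05 MPa.
For a solid shaft σ_b = 32M/(πd³) and τ = 16T/(πd³), so the von Mises stress is σ' = (16/πd³)·√(4M²+3T²).
√(4M²+3T²) = √(4×(336000)² + 3×(228000)²) = 779400 N·mm.
d³ = 16×779400/(π×98.05) = 40480 mm³.
d = 34.34 mm.

d = 34.3 mm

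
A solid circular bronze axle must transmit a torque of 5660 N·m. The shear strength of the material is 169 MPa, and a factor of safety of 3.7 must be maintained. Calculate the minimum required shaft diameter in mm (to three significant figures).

d = 85.8 mm

Allowable shear stress τ_allow = 169/3.7 = 45.68 MPa.
For a solid shaft τ = 16T/(πd³), so d³ = 16T/(π τ_allow) = 16×5660000/(π×45.68) = 631100 mm³.
d = (631100)^(1/3) = 85.78 mm.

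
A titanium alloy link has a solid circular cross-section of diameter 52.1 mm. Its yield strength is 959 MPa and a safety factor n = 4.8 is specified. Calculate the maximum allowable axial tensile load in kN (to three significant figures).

F_allow = 426 kN

σ_allow = 959/4.8 = 199.8 MPa.
A = πd²/4 = π×52.1²/4 = 2132 mm².
F_allow = σ_allow × A = 199.8×2132 = 425900 N.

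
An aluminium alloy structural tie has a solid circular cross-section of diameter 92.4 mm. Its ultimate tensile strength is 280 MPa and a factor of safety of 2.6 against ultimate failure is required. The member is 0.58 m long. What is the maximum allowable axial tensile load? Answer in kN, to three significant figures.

σ_allow = 280/2.6 = 107.7 MPa.
A = πd²/4 = π×92.4²/4 = 6706 mm².
F_allow = σ_allow × A = 107.7×6706 = 722100 N.

F_allow = 722 kN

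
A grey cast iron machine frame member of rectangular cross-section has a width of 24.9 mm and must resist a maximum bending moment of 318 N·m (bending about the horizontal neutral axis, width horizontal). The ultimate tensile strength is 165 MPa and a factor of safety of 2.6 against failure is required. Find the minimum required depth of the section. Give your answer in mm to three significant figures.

h = 34.7 mm

σ_allow = 165/2.6 = 63.46 MPa.
For a rectangular section σ = 6M/(bh²), so h² = 6M/(b σ_allow) = 6×318000/(24.9×63.46) = 1207 mm².
h = 34.75 mm.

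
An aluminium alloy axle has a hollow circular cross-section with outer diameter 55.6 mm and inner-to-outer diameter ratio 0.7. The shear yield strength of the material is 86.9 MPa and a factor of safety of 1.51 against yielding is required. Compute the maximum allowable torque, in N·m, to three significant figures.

T_allow = 1480 N·m

τ_allow = 86.9/1.51 = 57.55 MPa.
For a hollow shaft T_allow = τ_allow·πd_o³(1−k⁴)/16 with 1−k⁴ = 0.7599, so πd_o³(1−k⁴)/16 = 25650 mm³.
T_allow = 57.55×25650 = 1.476×10^6 N·mm = 1476 N·m.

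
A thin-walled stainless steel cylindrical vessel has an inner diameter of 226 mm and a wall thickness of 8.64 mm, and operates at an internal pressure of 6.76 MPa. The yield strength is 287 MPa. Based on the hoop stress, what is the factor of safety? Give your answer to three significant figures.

n = 3.25

σ_h = pD/(2t) = 6.76×226/(2×8.64) = 88.41 MPa.
n = 287/88.41 = 3.246.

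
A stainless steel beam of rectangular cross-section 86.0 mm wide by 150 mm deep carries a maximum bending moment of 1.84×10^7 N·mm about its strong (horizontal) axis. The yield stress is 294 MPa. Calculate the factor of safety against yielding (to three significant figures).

n = 5.15

Section modulus S = bh²/6 = 86.0×150²/6 = 322500 mm³.
σ = M/S = 1.8400×10^7/322500 = 57.05 MPa.
n = 294/57.05 = 5.153.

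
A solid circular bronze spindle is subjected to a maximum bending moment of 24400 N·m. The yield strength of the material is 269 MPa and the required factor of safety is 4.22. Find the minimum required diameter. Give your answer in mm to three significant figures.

d = 157 mm

σ_allow = 269/4.22 = 63.74 MPa.
For a solid circular section σ = 32M/(πd³), so d³ = 32M/(π σ_allow) = 32×2.4400×10^7/(π×63.74) = 3.899×10^6 mm³.
d = 157.4 mm.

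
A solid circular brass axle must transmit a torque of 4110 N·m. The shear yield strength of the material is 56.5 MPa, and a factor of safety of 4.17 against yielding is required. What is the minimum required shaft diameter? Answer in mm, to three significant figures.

d = 116 mm

Allowable shear stress τ_allow = 56.5/4.17 = 13.55 MPa.
For a solid shaft τ = 16T/(πd³), so d³ = 16T/(π τ_allow) = 16×4110000/(π×13.55) = 1.545×10^6 mm³.
d = (1.545×10^6)^(1/3) = 115.6 mm.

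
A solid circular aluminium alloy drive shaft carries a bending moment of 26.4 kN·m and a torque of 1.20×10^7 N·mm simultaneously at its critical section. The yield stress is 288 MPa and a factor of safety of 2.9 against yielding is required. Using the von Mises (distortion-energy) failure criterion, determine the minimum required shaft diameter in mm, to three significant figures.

σ_allow = σ_y/n = 288/2.9 = 99.31 MPa.
For a solid shaft σ_b = 32M/(πd³) and τ = 16T/(πd³), so the von Mises stress is σ' = (16/πd³)·√(4M²+3T²).
√(4M²+3T²) = √(4×(2.640×10^7)² + 3×(1.200×10^7)²) = 5.674×10^7 N·mm.
d³ = 16×5.674×10^7/(π×99.31) = 2.910×10^6 mm³.
d = 142.8 mm.

d = 143 mm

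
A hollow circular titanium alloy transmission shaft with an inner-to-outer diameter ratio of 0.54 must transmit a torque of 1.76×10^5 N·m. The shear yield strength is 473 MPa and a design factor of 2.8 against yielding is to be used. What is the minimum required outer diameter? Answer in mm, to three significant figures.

d_o = 180 mm

τ_allow = 473/2.8 = 168.9 MPa.
For a hollow shaft τ = 16T/[πd_o³(1−k⁴)] with k = 0.54, so 1−k⁴ = 0.9150.
d_o³ = 16T/[π τ_allow (1−k⁴)] = 16×1.7600×10^8/(π×168.9×0.9150) = 5.799×10^6 mm³.
d_o = 179.7 mm.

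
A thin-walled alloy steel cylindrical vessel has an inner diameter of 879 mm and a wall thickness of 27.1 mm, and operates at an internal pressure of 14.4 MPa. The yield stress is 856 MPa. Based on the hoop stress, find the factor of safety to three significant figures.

σ_h = pD/(2t) = 14.4×879/(2×27.1) = 233.5 MPa.
n = 856/233.5 = 3.665.

n = 3.67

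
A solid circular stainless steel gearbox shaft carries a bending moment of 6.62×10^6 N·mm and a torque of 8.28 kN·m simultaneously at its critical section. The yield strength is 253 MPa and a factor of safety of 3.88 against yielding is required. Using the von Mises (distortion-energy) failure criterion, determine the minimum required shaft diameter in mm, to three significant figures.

σ_allow = σ_y/n = 253/3.88 = 65.21 MPa.
For a solid shaft σ_b = 32M/(πd³) and τ = 16T/(πd³), so the von Mises stress is σ' = (16/πd³)·√(4M²+3T²).
√(4M²+3T²) = √(4×(6.620×10^6)² + 3×(8.280×10^6)²) = 1.952×10^7 N·mm.
d³ = 16×1.952×10^7/(π×65.21) = 1.525×10^6 mm³.
d = 115.1 mm.

d = 115 mm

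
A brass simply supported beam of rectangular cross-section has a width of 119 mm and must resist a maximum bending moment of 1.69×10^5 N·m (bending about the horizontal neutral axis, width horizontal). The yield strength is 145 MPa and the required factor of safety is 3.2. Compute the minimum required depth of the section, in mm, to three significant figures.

h = 434 mm

σ_allow = 145/3.2 = 45.31 MPa.
For a rectangular section σ = 6M/(bh²), so h² = 6M/(b σ_allow) = 6×1.6900×10^8/(119×45.31) = 188000 mm².
h = 433.6 mm.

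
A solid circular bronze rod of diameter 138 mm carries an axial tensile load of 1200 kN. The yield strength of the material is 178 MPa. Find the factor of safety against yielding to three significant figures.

A = πd²/4 = 14960 mm².
σ = F/A = 1200000/14960 = 80.23 MPa.
n = 178/80.23 = 2.219.

n = 2.22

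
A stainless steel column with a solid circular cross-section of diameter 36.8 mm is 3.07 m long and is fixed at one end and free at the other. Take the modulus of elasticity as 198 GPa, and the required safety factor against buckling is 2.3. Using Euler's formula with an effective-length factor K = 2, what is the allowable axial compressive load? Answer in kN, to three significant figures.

P_allow = 2.03 kN

I = πd⁴/64 = π×36.8⁴/64 = 90020 mm⁴.
Effective length L_e = KL = 2×3.07 m = 6140 mm.
Euler critical load P_cr = π²EI/L_e² = π²×198000×90020/6140² = 4666 N.
P_allow = P_cr/n = 4666/2.3 = 2029 N.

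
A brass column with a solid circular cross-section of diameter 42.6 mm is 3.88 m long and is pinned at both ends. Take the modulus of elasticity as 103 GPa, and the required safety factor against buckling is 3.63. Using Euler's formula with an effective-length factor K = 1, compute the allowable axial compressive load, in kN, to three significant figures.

I = πd⁴/64 = π×42.6⁴/64 = 161700 mm⁴.
Effective length L_e = KL = 1×3.88 m = 3880 mm.
Euler critical load P_cr = π²EI/L_e² = π²×103000×161700/3880² = 10920 N.
P_allow = P_cr/n = 10920/3.63 = 3007 N.

P_allow = 3.01 kN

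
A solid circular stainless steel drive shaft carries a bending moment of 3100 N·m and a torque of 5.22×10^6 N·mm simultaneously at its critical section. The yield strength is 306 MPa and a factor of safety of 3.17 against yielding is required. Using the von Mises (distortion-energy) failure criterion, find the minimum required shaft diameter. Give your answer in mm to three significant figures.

d = 83.3 mm

σ_allow = σ_y/n = 306/3.17 = 96.53 MPa.
For a solid shaft σ_b = 32M/(πd³) and τ = 16T/(πd³), so the von Mises stress is σ' = (16/πd³)·√(4M²+3T²).
√(4M²+3T²) = √(4×(3.100×10^6)² + 3×(5.220×10^6)²) = 1.096×10^7 N·mm.
d³ = 16×1.096×10^7/(π×96.53) = 578400 mm³.
d = 83.32 mm.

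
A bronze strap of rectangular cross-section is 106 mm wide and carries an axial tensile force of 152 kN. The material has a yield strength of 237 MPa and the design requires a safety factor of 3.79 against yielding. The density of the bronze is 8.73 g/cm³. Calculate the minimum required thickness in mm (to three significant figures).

t = 22.9 mm

σ_allow = 237/3.79 = 62.53 MPa.
Required area A = F/σ_allow = 152000/62.53 = 2431 mm².
t = A/w = 2431/106 = 22.93 mm.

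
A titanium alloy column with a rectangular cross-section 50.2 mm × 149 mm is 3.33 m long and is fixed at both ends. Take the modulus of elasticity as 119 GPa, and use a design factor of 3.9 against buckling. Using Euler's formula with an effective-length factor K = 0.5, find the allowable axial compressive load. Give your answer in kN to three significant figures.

P_allow = 171 kN

Buckling occurs about the weak axis: I_min = h·b³/12 = 149×50.2³/12 = 1.571×10^6 mm⁴ (b = 50.2 mm is the smaller dimension).
Effective length L_e = KL = 0.5×3.33 m = 1665 mm.
Euler critical load P_cr = π²EI/L_e² = π²×119000×1.571×10^6/1665² = 665500 N.
P_allow = P_cr/n = 665500/3.9 = 170600 N.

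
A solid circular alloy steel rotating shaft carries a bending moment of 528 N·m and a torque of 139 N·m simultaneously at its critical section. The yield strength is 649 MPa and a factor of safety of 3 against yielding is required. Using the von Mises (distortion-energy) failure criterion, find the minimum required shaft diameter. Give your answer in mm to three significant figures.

d = 29.4 mm

σ_allow = σ_y/n = 649/3 = 216.3 MPa.
For a solid shaft σ_b = 32M/(πd³) and τ = 16T/(πd³), so the von Mises stress is σ' = (16/πd³)·√(4M²+3T²).
√(4M²+3T²) = √(4×(528000)² + 3×(139000)²) = 1.083×10^6 N·mm.
d³ = 16×1.083×10^6/(π×216.3) = 25500 mm³.
d = 29.43 mm.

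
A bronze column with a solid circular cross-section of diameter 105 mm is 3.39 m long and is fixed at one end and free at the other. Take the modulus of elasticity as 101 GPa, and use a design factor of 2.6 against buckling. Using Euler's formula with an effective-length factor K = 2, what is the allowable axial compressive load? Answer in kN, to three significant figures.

I = πd⁴/64 = π×105⁴/64 = 5.967×10^6 mm⁴.
Effective length L_e = KL = 2×3.39 m = 6780 mm.
Euler critical load P_cr = π²EI/L_e² = π²×101000×5.967×10^6/6780² = 129400 N.
P_allow = P_cr/n = 129400/2.6 = 49760 N.

P_allow = 49.8 kN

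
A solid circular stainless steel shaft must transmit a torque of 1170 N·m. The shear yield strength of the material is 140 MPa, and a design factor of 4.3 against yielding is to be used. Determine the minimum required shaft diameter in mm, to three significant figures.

Allowable shear stress τ_allow = 140/4.3 = 32.56 MPa.
For a solid shaft τ = 16T/(πd³), so d³ = 16T/(π τ_allow) = 16×1170000/(π×32.56) = 183000 mm³.
d = (183000)^(1/3) = 56.78 mm.

d = 56.8 mm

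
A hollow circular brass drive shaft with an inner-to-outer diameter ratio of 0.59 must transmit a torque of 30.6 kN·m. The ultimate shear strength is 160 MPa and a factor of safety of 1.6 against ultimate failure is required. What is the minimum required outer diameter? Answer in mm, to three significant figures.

τ_allow = 160/1.6 = 100.0 MPa.
For a hollow shaft τ = 16T/[πd_o³(1−k⁴)] with k = 0.59, so 1−k⁴ = 0.8788.
d_o³ = 16T/[π τ_allow (1−k⁴)] = 16×3.0600×10^7/(π×100.0×0.8788) = 1.773×10^6 mm³.
d_o = 121.0 mm.

d_o = 121 mm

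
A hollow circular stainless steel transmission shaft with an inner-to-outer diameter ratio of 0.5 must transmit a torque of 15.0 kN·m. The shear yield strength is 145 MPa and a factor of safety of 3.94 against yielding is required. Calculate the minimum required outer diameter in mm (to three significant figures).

d_o = 130 mm

τ_allow = 145/3.94 = 36.80 MPa.
For a hollow shaft τ = 16T/[πd_o³(1−k⁴)] with k = 0.5, so 1−k⁴ = 0.9375.
d_o³ = 16T/[π τ_allow (1−k⁴)] = 16×1.5000×10^7/(π×36.80×0.9375) = 2.214×10^6 mm³.
d_o = 130.3 mm.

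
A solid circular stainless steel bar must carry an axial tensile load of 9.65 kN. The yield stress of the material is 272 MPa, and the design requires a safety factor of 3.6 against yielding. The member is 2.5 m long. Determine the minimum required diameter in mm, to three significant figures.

d = 12.8 mm

Allowable stress σ_allow = 272/3.6 = 75.56 MPa.
Required area A = F/σ_allow = 9650.0/75.56 = 127.7 mm².
A = πd²/4 → d = √(4A/π) = 12.75 mm.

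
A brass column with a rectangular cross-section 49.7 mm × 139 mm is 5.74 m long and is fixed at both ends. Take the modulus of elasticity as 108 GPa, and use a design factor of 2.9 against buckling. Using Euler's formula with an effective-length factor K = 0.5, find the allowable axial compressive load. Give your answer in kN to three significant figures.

P_allow = 63.5 kN

Buckling occurs about the weak axis: I_min = h·b³/12 = 139×49.7³/12 = 1.422×10^6 mm⁴ (b = 49.7 mm is the smaller dimension).
Effective length L_e = KL = 0.5×5.74 m = 2870 mm.
Euler critical load P_cr = π²EI/L_e² = π²×108000×1.422×10^6/2870² = 184000 N.
P_allow = P_cr/n = 184000/2.9 = 63450 N.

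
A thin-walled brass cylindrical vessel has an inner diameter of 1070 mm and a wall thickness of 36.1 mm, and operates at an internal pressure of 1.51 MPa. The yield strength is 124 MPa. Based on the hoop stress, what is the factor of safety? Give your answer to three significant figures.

σ_h = pD/(2t) = 1.51×1070/(2×36.1) = 22.38 MPa.
n = 124/22.38 = 5.541.

n = 5.54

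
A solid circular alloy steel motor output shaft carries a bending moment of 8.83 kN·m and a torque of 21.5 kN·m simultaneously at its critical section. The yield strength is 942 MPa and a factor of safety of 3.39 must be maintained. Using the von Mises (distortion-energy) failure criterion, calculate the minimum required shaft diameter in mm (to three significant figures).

σ_allow = σ_y/n = 942/3.39 = 277.9 MPa.
For a solid shaft σ_b = 32M/(πd³) and τ = 16T/(πd³), so the von Mises stress is σ' = (16/πd³)·√(4M²+3T²).
√(4M²+3T²) = √(4×(8.830×10^6)² + 3×(2.150×10^7)²) = 4.121×10^7 N·mm.
d³ = 16×4.121×10^7/(π×277.9) = 755400 mm³.
d = 91.07 mm.

d = 91.1 mm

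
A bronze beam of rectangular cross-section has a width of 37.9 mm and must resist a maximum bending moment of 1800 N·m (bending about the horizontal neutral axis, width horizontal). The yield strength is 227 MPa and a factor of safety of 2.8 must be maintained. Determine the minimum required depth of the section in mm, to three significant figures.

σ_allow = 227/2.8 = 81.07 MPa.
For a rectangular section σ = 6M/(bh²), so h² = 6M/(b σ_allow) = 6×1800000/(37.9×81.07) = 3515 mm².
h = 59.29 mm.

h = 59.3 mm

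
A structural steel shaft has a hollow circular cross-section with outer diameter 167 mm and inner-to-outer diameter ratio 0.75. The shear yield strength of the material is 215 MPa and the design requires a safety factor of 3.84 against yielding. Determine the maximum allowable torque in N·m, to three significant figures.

T_allow = 35000 N·m

τ_allow = 215/3.84 = 55.99 MPa.
For a hollow shaft T_allow = τ_allow·πd_o³(1−k⁴)/16 with 1−k⁴ = 0.6836, so πd_o³(1−k⁴)/16 = 625100 mm³.
T_allow = 55.99×625100 = 3.500×10^7 N·mm = 35000 N·m.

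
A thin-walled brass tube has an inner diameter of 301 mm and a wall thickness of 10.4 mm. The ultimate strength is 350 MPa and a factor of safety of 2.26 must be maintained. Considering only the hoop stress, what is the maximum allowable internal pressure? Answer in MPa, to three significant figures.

p_allow = 10.7 MPa

σ_allow = 350/2.26 = 154.9 MPa.
σ_h = pD/(2t) → p_allow = 2σ_allow t/D = 2×154.9×10.4/301 = 10.70 MPa.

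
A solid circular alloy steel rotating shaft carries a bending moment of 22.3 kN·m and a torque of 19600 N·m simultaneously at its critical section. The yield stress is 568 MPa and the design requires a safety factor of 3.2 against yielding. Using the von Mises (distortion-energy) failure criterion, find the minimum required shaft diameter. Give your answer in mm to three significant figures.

d = 117 mm

σ_allow = σ_y/n = 568/3.2 = 177.5 MPa.
For a solid shaft σ_b = 32M/(πd³) and τ = 16T/(πd³), so the von Mises stress is σ' = (16/πd³)·√(4M²+3T²).
√(4M²+3T²) = √(4×(2.230×10^7)² + 3×(1.960×10^7)²) = 5.605×10^7 N·mm.
d³ = 16×5.605×10^7/(π×177.5) = 1.608×10^6 mm³.
d = 117.2 mm.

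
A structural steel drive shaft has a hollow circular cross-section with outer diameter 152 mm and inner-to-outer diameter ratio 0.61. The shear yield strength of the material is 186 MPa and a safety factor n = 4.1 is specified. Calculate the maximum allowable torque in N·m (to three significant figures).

T_allow = 27000 N·m

τ_allow = 186/4.1 = 45.37 MPa.
For a hollow shaft T_allow = τ_allow·πd_o³(1−k⁴)/16 with 1−k⁴ = 0.8615, so πd_o³(1−k⁴)/16 = 594100 mm³.
T_allow = 45.37×594100 = 2.695×10^7 N·mm = 26950 N·m.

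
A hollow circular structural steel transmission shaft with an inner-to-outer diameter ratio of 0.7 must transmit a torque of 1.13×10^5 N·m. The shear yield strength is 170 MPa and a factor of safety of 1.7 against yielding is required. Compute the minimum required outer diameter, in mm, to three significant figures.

τ_allow = 170/1.7 = 100.0 MPa.
For a hollow shaft τ = 16T/[πd_o³(1−k⁴)] with k = 0.7, so 1−k⁴ = 0.7599.
d_o³ = 16T/[π τ_allow (1−k⁴)] = 16×1.1300×10^8/(π×100.0×0.7599) = 7.573×10^6 mm³.
d_o = 196.4 mm.

d_o = 196 mm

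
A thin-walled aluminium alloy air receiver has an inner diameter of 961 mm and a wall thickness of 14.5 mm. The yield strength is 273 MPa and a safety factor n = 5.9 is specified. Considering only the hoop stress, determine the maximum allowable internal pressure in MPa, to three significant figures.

σ_allow = 273/5.9 = 46.27 MPa.
σ_h = pD/(2t) → p_allow = 2σ_allow t/D = 2×46.27×14.5/961 = 1.396 MPa.

p_allow = 1.40 MPa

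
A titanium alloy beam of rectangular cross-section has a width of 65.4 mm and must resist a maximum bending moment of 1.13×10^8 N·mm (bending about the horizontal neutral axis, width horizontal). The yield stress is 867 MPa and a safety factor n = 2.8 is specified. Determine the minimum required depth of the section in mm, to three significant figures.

σ_allow = 867/2.8 = 309.6 MPa.
For a rectangular section σ = 6M/(bh²), so h² = 6M/(b σ_allow) = 6×1.1300×10^8/(65.4×309.6) = 33480 mm².
h = 183.0 mm.

h = 183 mm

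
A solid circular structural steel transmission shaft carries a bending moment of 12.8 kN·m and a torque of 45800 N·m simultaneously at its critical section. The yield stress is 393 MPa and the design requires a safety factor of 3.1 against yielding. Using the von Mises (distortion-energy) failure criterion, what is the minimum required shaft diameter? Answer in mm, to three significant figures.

σ_allow = σ_y/n = 393/3.1 = 126.8 MPa.
For a solid shaft σ_b = 32M/(πd³) and τ = 16T/(πd³), so the von Mises stress is σ' = (16/πd³)·√(4M²+3T²).
√(4M²+3T²) = √(4×(1.280×10^7)² + 3×(4.580×10^7)²) = 8.336×10^7 N·mm.
d³ = 16×8.336×10^7/(π×126.8) = 3.349×10^6 mm³.
d = 149.6 mm.

d = 150 mm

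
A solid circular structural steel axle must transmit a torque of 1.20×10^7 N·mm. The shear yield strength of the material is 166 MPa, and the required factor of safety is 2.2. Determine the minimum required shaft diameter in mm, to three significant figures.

d = 93.2 mm

Allowable shear stress τ_allow = 166/2.2 = 75.45 MPa.
For a solid shaft τ = 16T/(πd³), so d³ = 16T/(π τ_allow) = 16×1.2000×10^7/(π×75.45) = 810000 mm³.
d = (810000)^(1/3) = 93.22 mm.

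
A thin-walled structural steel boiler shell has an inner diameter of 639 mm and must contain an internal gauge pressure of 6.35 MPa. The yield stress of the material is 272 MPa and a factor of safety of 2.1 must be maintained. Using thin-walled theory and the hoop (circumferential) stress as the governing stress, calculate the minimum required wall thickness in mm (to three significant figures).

t = 15.7 mm

σ_allow = 272/2.1 = 129.5 MPa.
Hoop stress σ_h = pD/(2t), so t = pD/(2σ_allow) = 6.35×639/(2×129.5) = 15.66 mm.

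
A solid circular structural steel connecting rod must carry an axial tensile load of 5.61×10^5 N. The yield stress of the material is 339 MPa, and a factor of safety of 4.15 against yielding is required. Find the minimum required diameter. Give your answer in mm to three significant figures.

Allowable stress σ_allow = 339/4.15 = 81.69 MPa.
Required area A = F/σ_allow = 561000/81.69 = 6868 mm².
A = πd²/4 → d = √(4A/π) = 93.51 mm.

d = 93.5 mm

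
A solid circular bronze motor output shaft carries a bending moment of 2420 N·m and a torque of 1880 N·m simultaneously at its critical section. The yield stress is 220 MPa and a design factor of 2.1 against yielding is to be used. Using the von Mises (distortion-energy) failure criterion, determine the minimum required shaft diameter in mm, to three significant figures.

σ_allow = σ_y/n = 220/2.1 = 104.8 MPa.
For a solid shaft σ_b = 32M/(πd³) and τ = 16T/(πd³), so the von Mises stress is σ' = (16/πd³)·√(4M²+3T²).
√(4M²+3T²) = √(4×(2.420×10^6)² + 3×(1.880×10^6)²) = 5.833×10^6 N·mm.
d³ = 16×5.833×10^6/(π×104.8) = 283600 mm³.
d = 65.70 mm.

d = 65.7 mm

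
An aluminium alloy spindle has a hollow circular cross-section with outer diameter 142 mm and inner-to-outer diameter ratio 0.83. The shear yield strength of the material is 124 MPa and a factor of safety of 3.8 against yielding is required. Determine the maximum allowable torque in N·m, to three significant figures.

τ_allow = 124/3.8 = 32.63 MPa.
For a hollow shaft T_allow = τ_allow·πd_o³(1−k⁴)/16 with 1−k⁴ = 0.5254, so πd_o³(1−k⁴)/16 = 295400 mm³.
T_allow = 32.63×295400 = 9.639×10^6 N·mm = 9639 N·m.

T_allow = 9640 N·m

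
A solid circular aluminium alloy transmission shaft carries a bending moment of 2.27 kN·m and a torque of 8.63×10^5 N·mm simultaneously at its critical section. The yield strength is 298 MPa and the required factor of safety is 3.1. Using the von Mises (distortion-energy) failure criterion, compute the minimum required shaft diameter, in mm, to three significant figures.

σ_allow = σ_y/n = 298/3.1 = 96.13 MPa.
For a solid shaft σ_b = 32M/(πd³) and τ = 16T/(πd³), so the von Mises stress is σ' = (16/πd³)·√(4M²+3T²).
√(4M²+3T²) = √(4×(2.270×10^6)² + 3×(863000)²) = 4.780×10^6 N·mm.
d³ = 16×4.780×10^6/(π×96.13) = 253200 mm³.
d = 63.27 mm.

d = 63.3 mm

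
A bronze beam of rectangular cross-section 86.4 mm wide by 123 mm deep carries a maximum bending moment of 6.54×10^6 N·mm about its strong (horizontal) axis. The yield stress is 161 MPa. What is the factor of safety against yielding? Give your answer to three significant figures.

Section modulus S = bh²/6 = 86.4×123²/6 = 217900 mm³.
σ = M/S = 6540000/217900 = 30.02 MPa.
n = 161/30.02 = 5.363.

n = 5.36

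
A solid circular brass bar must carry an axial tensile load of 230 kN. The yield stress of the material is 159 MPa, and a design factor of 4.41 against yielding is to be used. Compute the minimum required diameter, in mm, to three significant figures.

Allowable stress σ_allow = 159/4.41 = 36.05 MPa.
Required area A = F/σ_allow = 230000/36.05 = 6379 mm².
A = πd²/4 → d = √(4A/π) = 90.12 mm.

d = 90.1 mm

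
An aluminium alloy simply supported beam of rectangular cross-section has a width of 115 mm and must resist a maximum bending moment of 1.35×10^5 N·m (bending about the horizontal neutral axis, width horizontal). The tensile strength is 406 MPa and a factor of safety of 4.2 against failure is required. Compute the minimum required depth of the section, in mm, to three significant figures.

h = 270 mm

σ_allow = 406/4.2 = 96.67 MPa.
For a rectangular section σ = 6M/(bh²), so h² = 6M/(b σ_allow) = 6×1.3500×10^8/(115×96.67) = 72860 mm².
h = 269.9 mm.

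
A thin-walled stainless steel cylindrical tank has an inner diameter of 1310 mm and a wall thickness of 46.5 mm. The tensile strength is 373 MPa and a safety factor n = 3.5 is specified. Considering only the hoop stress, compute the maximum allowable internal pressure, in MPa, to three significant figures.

p_allow = 7.57 MPa

σ_allow = 373/3.5 = 106.6 MPa.
σ_h = pD/(2t) → p_allow = 2σ_allow t/D = 2×106.6×46.5/1310 = 7.566 MPa.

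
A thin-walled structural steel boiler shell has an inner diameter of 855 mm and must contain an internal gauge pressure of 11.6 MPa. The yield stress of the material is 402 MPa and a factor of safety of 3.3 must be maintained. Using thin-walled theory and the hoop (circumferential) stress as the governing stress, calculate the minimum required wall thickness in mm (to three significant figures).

σ_allow = 402/3.3 = 121.8 MPa.
Hoop stress σ_h = pD/(2t), so t = pD/(2σ_allow) = 11.6×855/(2×121.8) = 40.71 mm.

t = 40.7 mm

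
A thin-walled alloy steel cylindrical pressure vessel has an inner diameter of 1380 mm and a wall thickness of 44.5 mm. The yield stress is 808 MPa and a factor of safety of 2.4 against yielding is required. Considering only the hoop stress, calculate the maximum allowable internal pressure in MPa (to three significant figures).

p_allow = 21.7 MPa

σ_allow = 808/2.4 = 336.7 MPa.
σ_h = pD/(2t) → p_allow = 2σ_allow t/D = 2×336.7×44.5/1380 = 21.71 MPa.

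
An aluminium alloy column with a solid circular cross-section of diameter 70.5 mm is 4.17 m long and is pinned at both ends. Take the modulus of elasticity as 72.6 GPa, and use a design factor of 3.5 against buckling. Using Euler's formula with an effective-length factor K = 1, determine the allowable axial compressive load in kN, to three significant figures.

P_allow = 14.3 kN

I = πd⁴/64 = π×70.5⁴/64 = 1.213×10^6 mm⁴.
Effective length L_e = KL = 1×4.17 m = 4170 mm.
Euler critical load P_cr = π²EI/L_e² = π²×72600×1.213×10^6/4170² = 49970 N.
P_allow = P_cr/n = 49970/3.5 = 14280 N.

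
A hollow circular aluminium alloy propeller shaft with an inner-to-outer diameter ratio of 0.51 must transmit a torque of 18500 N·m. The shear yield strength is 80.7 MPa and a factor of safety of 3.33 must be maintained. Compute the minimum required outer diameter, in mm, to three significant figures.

τ_allow = 80.7/3.33 = 24.23 MPa.
For a hollow shaft τ = 16T/[πd_o³(1−k⁴)] with k = 0.51, so 1−k⁴ = 0.9323.
d_o³ = 16T/[π τ_allow (1−k⁴)] = 16×1.8500×10^7/(π×24.23×0.9323) = 4.170×10^6 mm³.
d_o = 161.0 mm.

d_o = 161 mm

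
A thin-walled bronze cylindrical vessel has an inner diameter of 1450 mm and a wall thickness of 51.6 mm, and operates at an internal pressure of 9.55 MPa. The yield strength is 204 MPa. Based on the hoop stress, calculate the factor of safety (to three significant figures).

n = 1.52

σ_h = pD/(2t) = 9.55×1450/(2×51.6) = 134.2 MPa.
n = 204/134.2 = 1.520.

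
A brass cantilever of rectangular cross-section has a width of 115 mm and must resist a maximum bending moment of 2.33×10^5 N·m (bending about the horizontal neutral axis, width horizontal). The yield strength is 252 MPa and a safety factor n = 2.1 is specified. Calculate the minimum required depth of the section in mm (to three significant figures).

h = 318 mm

σ_allow = 252/2.1 = 120.0 MPa.
For a rectangular section σ = 6M/(bh²), so h² = 6M/(b σ_allow) = 6×2.3300×10^8/(115×120.0) = 101300 mm².
h = 318.3 mm.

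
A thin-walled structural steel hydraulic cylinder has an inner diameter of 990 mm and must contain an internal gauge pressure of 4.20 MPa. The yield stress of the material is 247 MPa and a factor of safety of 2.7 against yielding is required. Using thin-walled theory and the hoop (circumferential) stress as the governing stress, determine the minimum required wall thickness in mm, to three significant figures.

σ_allow = 247/2.7 = 91.48 MPa.
Hoop stress σ_h = pD/(2t), so t = pD/(2σ_allow) = 4.20×990/(2×91.48) = 22.73 mm.

t = 22.7 mm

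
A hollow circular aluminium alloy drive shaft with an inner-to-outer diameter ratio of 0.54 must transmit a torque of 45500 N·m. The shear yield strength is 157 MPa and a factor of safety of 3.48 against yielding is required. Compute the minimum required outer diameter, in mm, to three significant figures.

τ_allow = 157/3.48 = 45.11 MPa.
For a hollow shaft τ = 16T/[πd_o³(1−k⁴)] with k = 0.54, so 1−k⁴ = 0.9150.
d_o³ = 16T/[π τ_allow (1−k⁴)] = 16×4.5500×10^7/(π×45.11×0.9150) = 5.614×10^6 mm³.
d_o = 177.7 mm.

d_o = 178 mm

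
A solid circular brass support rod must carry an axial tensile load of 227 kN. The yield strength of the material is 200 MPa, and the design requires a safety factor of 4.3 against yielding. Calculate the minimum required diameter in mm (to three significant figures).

Allowable stress σ_allow = 200/4.3 = 46.51 MPa.
Required area A = F/σ_allow = 227000/46.51 = 4880 mm².
A = πd²/4 → d = √(4A/π) = 78.83 mm.

d = 78.8 mm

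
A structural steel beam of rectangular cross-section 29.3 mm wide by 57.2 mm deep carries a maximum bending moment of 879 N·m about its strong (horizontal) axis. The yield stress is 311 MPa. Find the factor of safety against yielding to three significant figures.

Section modulus S = bh²/6 = 29.3×57.2²/6 = 15980 mm³.
σ = M/S = 879000/15980 = 55.01 MPa.
n = 311/55.01 = 5.653.

n = 5.65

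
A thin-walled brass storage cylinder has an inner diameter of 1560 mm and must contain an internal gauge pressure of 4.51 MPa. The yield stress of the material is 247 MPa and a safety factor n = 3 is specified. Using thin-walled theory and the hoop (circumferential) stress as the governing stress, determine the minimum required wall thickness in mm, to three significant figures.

t = 42.7 mm

σ_allow = 247/3 = 82.33 MPa.
Hoop stress σ_h = pD/(2t), so t = pD/(2σ_allow) = 4.51×1560/(2×82.33) = 42.73 mm.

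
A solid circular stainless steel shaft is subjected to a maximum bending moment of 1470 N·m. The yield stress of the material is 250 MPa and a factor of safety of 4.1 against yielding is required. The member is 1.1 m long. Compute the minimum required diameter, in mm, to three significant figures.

σ_allow = 250/4.1 = 60.98 MPa.
For a solid circular section σ = 32M/(πd³), so d³ = 32M/(π σ_allow) = 32×1470000/(π×60.98) = 245600 mm³.
d = 62.62 mm.

d = 62.6 mm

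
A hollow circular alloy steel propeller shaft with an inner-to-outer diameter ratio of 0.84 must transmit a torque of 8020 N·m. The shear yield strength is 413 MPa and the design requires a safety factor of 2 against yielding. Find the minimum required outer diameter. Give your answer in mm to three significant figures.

d_o = 73.3 mm

τ_allow = 413/2 = 206.5 MPa.
For a hollow shaft τ = 16T/[πd_o³(1−k⁴)] with k = 0.84, so 1−k⁴ = 0.5021.
d_o³ = 16T/[π τ_allow (1−k⁴)] = 16×8020000/(π×206.5×0.5021) = 393900 mm³.
d_o = 73.31 mm.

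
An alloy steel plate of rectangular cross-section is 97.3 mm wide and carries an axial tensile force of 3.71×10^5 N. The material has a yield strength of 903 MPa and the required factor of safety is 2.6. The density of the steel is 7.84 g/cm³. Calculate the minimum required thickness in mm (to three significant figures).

t = 11.0 mm

σ_allow = 903/2.6 = 347.3 MPa.
Required area A = F/σ_allow = 371000/347.3 = 1068 mm².
t = A/w = 1068/97.3 = 10.98 mm.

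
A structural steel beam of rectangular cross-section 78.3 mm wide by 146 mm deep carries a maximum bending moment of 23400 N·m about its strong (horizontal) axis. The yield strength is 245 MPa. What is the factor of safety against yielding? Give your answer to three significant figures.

n = 2.91

Section modulus S = bh²/6 = 78.3×146²/6 = 278200 mm³.
σ = M/S = 2.3400×10^7/278200 = 84.12 MPa.
n = 245/84.12 = 2.913.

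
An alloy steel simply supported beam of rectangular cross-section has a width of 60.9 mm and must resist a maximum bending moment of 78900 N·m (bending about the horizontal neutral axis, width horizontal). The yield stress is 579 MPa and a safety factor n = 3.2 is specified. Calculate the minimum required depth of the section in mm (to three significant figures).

h = 207 mm

σ_allow = 579/3.2 = 180.9 MPa.
For a rectangular section σ = 6M/(bh²), so h² = 6M/(b σ_allow) = 6×7.8900×10^7/(60.9×180.9) = 42960 mm².
h = 207.3 mm.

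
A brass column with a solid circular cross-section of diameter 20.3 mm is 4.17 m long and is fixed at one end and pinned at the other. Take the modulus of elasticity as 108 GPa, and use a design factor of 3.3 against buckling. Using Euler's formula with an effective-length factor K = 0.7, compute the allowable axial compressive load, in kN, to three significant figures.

I = πd⁴/64 = π×20.3⁴/64 = 8336 mm⁴.
Effective length L_e = KL = 0.7×4.17 m = 2919 mm.
Euler critical load P_cr = π²EI/L_e² = π²×108000×8336/2919² = 1043 N.
P_allow = P_cr/n = 1043/3.3 = 316.0 N.

P_allow = 0.316 kN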